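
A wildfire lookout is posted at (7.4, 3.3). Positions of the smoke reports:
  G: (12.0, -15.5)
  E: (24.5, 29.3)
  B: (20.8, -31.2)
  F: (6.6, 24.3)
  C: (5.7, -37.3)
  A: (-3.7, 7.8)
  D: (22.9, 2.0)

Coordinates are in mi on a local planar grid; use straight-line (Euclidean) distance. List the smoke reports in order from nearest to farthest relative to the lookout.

Computing each straight-line distance from (7.4, 3.3):
A (-3.7, 7.8): 12.0 mi
D (22.9, 2.0): 15.6 mi
G (12.0, -15.5): 19.4 mi
F (6.6, 24.3): 21.0 mi
E (24.5, 29.3): 31.1 mi
B (20.8, -31.2): 37.0 mi
C (5.7, -37.3): 40.6 mi

A, D, G, F, E, B, C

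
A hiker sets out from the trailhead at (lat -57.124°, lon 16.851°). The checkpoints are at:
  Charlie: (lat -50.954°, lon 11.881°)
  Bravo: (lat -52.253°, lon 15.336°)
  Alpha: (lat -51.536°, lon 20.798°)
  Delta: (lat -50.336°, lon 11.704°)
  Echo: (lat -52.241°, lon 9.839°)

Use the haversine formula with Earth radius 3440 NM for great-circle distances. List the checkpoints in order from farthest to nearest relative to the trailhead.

Distances from the trailhead:
Delta (lat -50.336°, lon 11.704°): 446.4 NM
Charlie (lat -50.954°, lon 11.881°): 409.5 NM
Echo (lat -52.241°, lon 9.839°): 380.6 NM
Alpha (lat -51.536°, lon 20.798°): 362.7 NM
Bravo (lat -52.253°, lon 15.336°): 297.1 NM

Delta, Charlie, Echo, Alpha, Bravo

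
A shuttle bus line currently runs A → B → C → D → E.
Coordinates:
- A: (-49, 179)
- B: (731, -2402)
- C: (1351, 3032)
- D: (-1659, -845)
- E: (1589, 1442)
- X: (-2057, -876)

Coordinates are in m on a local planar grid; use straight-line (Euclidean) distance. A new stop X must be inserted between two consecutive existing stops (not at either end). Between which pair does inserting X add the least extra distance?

Added distance for inserting X between each consecutive pair:
A–B: 2750.3 m
B–C: 2894.3 m
C–D: 676.2 m
D–E: 747.3 m
Smallest added distance is 676.2 m, inserting between C and D.

between C and D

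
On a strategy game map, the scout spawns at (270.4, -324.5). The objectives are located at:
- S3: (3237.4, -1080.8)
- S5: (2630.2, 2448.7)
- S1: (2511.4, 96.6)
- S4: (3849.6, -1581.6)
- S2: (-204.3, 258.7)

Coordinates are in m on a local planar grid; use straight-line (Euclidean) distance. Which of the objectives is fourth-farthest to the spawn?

Distances from the spawn ((270.4, -324.5)):
S4: 3793.5 m
S5: 3641.3 m
S3: 3061.9 m
S1: 2280.2 m
S2: 752.0 m
The fourth-farthest is S1 at 2280.2 m.

S1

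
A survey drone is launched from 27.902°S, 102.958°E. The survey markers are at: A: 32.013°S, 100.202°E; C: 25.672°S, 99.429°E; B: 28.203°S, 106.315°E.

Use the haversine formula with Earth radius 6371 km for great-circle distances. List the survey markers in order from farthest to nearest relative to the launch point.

A, C, B

Distance from the launch point at 27.902°S, 102.958°E to each:
A 32.013°S, 100.202°E: 528.6 km
C 25.672°S, 99.429°E: 429.1 km
B 28.203°S, 106.315°E: 331.1 km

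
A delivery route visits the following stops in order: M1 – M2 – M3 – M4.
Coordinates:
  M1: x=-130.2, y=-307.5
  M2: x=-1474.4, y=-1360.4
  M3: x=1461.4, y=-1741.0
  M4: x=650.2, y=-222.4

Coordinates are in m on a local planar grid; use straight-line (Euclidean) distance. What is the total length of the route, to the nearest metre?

Leg distances:
M1→M2: 1707.5 m  (cumulative 1707.5 m)
M2→M3: 2960.4 m  (cumulative 4667.8 m)
M3→M4: 1721.7 m  (cumulative 6389.5 m)
Total route length ≈ 6390 m.

6390 m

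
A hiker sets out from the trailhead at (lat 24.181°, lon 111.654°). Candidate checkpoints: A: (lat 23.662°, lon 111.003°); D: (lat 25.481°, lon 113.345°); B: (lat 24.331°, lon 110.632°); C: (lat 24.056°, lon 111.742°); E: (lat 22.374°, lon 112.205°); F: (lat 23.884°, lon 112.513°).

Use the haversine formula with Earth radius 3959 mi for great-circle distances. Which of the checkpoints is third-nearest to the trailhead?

Distance to each, sorted:
C: 10.3 mi
A: 54.6 mi
F: 58.0 mi
B: 65.2 mi
E: 129.7 mi
D: 139.0 mi
The third-nearest is F at 58.0 mi.

F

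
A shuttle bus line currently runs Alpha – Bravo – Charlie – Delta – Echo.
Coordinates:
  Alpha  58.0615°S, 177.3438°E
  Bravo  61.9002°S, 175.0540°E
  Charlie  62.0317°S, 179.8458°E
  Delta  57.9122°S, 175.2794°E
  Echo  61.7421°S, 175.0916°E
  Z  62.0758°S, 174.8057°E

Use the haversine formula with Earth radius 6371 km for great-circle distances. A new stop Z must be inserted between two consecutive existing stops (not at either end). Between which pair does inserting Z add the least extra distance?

between Bravo and Charlie

Added distance for inserting Z between each consecutive pair:
Alpha–Bravo: 46.0 km
Bravo–Charlie: 35.3 km
Charlie–Delta: 202.8 km
Delta–Echo: 77.7 km
Smallest added distance is 35.3 km, inserting between Bravo and Charlie.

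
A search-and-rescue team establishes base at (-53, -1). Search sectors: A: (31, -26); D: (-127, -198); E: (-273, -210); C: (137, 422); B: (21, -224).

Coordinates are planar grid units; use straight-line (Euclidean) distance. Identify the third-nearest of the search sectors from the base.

B

Distances from the base ((-53, -1)):
A: 87.6
D: 210.4
B: 235.0
E: 303.4
C: 463.7
The third-nearest is B at 235.0.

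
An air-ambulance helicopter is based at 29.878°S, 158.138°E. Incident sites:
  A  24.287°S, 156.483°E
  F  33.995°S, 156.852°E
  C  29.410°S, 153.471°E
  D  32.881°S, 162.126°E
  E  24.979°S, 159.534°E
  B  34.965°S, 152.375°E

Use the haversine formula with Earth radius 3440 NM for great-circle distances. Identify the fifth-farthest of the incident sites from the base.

F

Distance to each, sorted:
B: 422.4 NM
A: 347.1 NM
E: 303.4 NM
D: 272.5 NM
F: 255.7 NM
C: 245.1 NM
The fifth-farthest is F at 255.7 NM.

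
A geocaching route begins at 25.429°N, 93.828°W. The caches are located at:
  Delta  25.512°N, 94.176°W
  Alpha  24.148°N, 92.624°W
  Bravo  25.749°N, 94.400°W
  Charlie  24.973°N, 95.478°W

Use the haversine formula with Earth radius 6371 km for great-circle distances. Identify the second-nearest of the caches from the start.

Distances from the start (25.429°N, 93.828°W):
Delta: 36.1 km
Bravo: 67.5 km
Charlie: 173.6 km
Alpha: 187.2 km
The second-nearest is Bravo at 67.5 km.

Bravo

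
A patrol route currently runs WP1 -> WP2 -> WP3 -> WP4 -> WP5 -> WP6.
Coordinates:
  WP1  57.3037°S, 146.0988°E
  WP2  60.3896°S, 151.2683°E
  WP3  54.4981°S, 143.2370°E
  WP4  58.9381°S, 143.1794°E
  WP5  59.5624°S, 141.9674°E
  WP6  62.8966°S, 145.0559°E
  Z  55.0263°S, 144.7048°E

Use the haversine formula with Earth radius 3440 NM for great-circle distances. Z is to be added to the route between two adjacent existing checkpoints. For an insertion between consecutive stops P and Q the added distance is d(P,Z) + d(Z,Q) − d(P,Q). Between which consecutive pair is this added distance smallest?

Added distance for inserting Z between each consecutive pair:
WP1–WP2: 283.7 NM
WP2–WP3: 6.2 NM
WP3–WP4: 33.4 NM
WP4–WP5: 473.7 NM
WP5–WP6: 539.9 NM
Smallest added distance is 6.2 NM, inserting between WP2 and WP3.

between WP2 and WP3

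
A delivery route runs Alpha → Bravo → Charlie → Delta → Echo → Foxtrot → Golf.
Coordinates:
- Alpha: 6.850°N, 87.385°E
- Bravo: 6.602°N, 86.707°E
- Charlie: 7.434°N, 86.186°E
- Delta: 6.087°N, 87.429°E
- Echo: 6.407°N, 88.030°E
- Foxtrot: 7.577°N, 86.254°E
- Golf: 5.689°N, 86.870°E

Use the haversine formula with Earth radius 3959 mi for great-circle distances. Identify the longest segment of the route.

Echo–Foxtrot

Leg distances:
Alpha→Bravo: 49.6 mi
Bravo→Charlie: 67.7 mi
Charlie→Delta: 126.2 mi
Delta→Echo: 46.8 mi
Echo→Foxtrot: 146.2 mi
Foxtrot→Golf: 137.1 mi
The longest leg is Echo–Foxtrot at 146.2 mi.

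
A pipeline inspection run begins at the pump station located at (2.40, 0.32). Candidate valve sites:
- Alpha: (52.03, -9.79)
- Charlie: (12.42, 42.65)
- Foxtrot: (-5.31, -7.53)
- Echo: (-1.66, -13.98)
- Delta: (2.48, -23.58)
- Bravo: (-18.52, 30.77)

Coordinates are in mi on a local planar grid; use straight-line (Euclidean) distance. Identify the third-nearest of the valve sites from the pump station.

Distances from the pump station ((2.40, 0.32)):
Foxtrot: 11.0 mi
Echo: 14.9 mi
Delta: 23.9 mi
Bravo: 36.9 mi
Charlie: 43.5 mi
Alpha: 50.6 mi
The third-nearest is Delta at 23.9 mi.

Delta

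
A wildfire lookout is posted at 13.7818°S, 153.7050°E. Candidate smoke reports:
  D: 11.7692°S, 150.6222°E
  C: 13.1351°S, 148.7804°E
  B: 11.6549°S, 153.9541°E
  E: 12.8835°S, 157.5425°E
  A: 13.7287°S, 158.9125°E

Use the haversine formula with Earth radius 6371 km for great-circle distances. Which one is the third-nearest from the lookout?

Distances from the lookout (13.7818°S, 153.7050°E):
B: 238.0 km
D: 402.3 km
E: 427.0 km
C: 537.4 km
A: 562.5 km
The third-nearest is E at 427.0 km.

E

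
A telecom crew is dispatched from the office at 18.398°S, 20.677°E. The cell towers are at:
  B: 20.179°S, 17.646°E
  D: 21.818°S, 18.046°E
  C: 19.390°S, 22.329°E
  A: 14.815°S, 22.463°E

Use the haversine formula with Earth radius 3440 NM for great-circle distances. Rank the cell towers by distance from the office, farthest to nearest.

D, A, B, C

Computing each great-circle distance from 18.398°S, 20.677°E:
D 21.818°S, 18.046°E: 253.3 NM
A 14.815°S, 22.463°E: 238.4 NM
B 20.179°S, 17.646°E: 202.3 NM
C 19.390°S, 22.329°E: 111.1 NM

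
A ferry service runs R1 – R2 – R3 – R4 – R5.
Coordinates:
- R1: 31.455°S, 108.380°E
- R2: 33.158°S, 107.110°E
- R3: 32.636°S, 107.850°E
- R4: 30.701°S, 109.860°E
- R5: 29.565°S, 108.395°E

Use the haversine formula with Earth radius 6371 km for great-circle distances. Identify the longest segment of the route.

R3–R4

Leg distances:
R1→R2: 223.8 km
R2→R3: 90.2 km
R3→R4: 287.2 km
R4→R5: 189.2 km
The longest leg is R3–R4 at 287.2 km.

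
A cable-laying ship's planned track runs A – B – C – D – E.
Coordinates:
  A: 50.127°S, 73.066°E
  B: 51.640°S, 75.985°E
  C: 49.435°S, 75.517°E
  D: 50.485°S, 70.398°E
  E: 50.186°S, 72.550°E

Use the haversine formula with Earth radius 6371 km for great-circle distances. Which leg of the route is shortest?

Leg distances:
A→B: 265.0 km
B→C: 247.4 km
C→D: 384.3 km
D→E: 156.3 km
The shortest leg is D–E at 156.3 km.

D–E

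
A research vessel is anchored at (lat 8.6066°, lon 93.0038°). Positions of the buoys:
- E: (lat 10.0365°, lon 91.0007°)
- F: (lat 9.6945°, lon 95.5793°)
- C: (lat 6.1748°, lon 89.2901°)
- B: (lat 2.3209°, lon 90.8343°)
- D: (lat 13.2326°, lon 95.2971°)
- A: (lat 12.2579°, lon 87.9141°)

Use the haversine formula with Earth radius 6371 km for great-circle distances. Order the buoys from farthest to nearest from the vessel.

B, A, D, C, F, E

Distance from the vessel at (lat 8.6066°, lon 93.0038°) to each:
B (lat 2.3209°, lon 90.8343°): 739.0 km
A (lat 12.2579°, lon 87.9141°): 688.9 km
D (lat 13.2326°, lon 95.2971°): 572.1 km
C (lat 6.1748°, lon 89.2901°): 490.7 km
F (lat 9.6945°, lon 95.5793°): 307.5 km
E (lat 10.0365°, lon 91.0007°): 271.3 km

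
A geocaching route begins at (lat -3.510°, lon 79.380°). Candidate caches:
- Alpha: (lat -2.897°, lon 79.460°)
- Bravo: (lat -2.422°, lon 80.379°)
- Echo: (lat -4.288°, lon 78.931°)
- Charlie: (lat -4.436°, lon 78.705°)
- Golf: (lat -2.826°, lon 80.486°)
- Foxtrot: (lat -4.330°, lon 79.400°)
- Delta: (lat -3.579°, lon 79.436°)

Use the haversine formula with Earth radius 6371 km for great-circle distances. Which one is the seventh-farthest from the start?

Delta

Distances from the start ((lat -3.510°, lon 79.380°)):
Bravo: 164.1 km
Golf: 144.4 km
Charlie: 127.3 km
Echo: 99.8 km
Foxtrot: 91.2 km
Alpha: 68.7 km
Delta: 9.9 km
The seventh-farthest is Delta at 9.9 km.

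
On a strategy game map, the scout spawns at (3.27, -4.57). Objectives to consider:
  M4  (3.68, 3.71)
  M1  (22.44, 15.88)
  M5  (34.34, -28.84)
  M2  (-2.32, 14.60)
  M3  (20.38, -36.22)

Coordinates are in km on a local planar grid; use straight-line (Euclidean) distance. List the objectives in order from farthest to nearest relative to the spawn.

Distance from the spawn at (3.27, -4.57) to each:
M5 (34.34, -28.84): 39.4 km
M3 (20.38, -36.22): 36.0 km
M1 (22.44, 15.88): 28.0 km
M2 (-2.32, 14.60): 20.0 km
M4 (3.68, 3.71): 8.3 km

M5, M3, M1, M2, M4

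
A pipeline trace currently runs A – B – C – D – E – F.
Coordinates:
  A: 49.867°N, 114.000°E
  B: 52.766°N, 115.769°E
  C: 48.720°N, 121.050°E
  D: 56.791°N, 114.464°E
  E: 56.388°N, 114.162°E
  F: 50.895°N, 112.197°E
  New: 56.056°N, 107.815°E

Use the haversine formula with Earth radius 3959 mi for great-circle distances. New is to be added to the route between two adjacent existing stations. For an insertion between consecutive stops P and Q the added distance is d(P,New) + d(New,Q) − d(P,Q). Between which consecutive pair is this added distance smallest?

between E and F

Added distance for inserting New between each consecutive pair:
A–B: 676.4 mi
B–C: 781.3 mi
C–D: 389.4 mi
D–E: 473.7 mi
E–F: 256.2 mi
Smallest added distance is 256.2 mi, inserting between E and F.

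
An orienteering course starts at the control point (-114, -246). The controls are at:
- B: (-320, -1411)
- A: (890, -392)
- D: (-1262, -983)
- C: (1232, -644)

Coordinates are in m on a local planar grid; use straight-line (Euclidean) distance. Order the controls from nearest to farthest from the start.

A, B, D, C

Distances from the start:
A (890, -392): 1014.6 m
B (-320, -1411): 1183.1 m
D (-1262, -983): 1364.2 m
C (1232, -644): 1403.6 m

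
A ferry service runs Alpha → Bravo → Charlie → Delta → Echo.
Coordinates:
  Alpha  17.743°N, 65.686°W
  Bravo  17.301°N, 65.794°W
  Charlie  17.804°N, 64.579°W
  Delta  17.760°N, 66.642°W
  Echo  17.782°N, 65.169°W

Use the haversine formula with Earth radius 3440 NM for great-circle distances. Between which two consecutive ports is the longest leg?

Leg distances:
Alpha→Bravo: 27.2 NM
Bravo→Charlie: 75.8 NM
Charlie→Delta: 118.0 NM
Delta→Echo: 84.2 NM
The longest leg is Charlie–Delta at 118.0 NM.

Charlie–Delta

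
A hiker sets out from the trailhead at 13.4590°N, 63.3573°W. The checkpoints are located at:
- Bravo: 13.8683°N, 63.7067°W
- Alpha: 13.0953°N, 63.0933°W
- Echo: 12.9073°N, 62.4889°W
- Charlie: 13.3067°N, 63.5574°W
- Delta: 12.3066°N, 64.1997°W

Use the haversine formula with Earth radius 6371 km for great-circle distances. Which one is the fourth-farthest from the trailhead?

Distance to each, sorted:
Delta: 157.3 km
Echo: 112.3 km
Bravo: 59.1 km
Alpha: 49.5 km
Charlie: 27.5 km
The fourth-farthest is Alpha at 49.5 km.

Alpha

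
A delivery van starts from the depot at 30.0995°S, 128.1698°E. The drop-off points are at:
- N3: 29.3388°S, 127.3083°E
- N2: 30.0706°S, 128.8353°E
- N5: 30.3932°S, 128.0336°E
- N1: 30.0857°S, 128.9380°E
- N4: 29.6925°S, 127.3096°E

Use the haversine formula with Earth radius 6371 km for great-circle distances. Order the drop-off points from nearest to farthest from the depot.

N5, N2, N1, N4, N3

Distance from the depot at 30.0995°S, 128.1698°E to each:
N5 30.3932°S, 128.0336°E: 35.2 km
N2 30.0706°S, 128.8353°E: 64.1 km
N1 30.0857°S, 128.9380°E: 73.9 km
N4 29.6925°S, 127.3096°E: 94.5 km
N3 29.3388°S, 127.3083°E: 118.6 km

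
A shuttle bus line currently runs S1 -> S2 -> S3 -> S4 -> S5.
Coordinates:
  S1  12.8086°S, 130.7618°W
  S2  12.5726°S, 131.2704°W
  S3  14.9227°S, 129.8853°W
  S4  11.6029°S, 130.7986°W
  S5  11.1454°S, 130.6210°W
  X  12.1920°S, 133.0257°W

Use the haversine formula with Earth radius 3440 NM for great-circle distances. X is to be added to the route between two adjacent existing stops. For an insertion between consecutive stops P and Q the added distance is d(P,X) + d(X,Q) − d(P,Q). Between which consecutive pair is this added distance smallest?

between S3 and S4

Added distance for inserting X between each consecutive pair:
S1–S2: 210.2 NM
S2–S3: 188.8 NM
S3–S4: 175.1 NM
S4–S5: 260.9 NM
Smallest added distance is 175.1 NM, inserting between S3 and S4.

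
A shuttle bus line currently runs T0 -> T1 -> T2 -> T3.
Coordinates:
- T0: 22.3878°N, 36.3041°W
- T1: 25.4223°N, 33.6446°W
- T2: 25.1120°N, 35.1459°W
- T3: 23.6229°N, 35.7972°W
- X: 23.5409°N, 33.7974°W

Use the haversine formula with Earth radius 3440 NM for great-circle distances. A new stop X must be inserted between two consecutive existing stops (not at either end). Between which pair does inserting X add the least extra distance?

Added distance for inserting X between each consecutive pair:
T0–T1: 34.7 NM
T1–T2: 149.4 NM
T2–T3: 133.7 NM
Smallest added distance is 34.7 NM, inserting between T0 and T1.

between T0 and T1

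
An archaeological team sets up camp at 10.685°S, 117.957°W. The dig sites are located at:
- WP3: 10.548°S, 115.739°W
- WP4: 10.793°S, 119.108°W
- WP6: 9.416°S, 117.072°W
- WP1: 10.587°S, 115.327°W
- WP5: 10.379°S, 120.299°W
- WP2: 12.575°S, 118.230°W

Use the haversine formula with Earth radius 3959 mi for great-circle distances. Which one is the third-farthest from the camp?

WP3

Distance to each, sorted:
WP1: 178.7 mi
WP5: 160.5 mi
WP3: 150.9 mi
WP2: 131.9 mi
WP6: 106.4 mi
WP4: 78.5 mi
The third-farthest is WP3 at 150.9 mi.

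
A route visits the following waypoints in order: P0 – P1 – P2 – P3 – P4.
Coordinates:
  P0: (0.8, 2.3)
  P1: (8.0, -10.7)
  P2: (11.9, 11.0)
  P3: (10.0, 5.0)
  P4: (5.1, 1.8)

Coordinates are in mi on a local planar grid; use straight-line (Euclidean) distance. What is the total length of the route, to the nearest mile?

Leg distances:
P0→P1: 14.9 mi  (cumulative 14.9 mi)
P1→P2: 22.0 mi  (cumulative 36.9 mi)
P2→P3: 6.3 mi  (cumulative 43.2 mi)
P3→P4: 5.9 mi  (cumulative 49.1 mi)
Total route length ≈ 49 mi.

49 mi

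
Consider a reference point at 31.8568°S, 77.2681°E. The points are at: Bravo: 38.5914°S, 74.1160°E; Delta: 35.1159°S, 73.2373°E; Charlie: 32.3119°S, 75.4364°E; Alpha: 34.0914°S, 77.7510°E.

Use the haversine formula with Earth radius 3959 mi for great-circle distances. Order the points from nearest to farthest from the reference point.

Distance from the reference point at 31.8568°S, 77.2681°E to each:
Charlie 32.3119°S, 75.4364°E: 111.7 mi
Alpha 34.0914°S, 77.7510°E: 156.9 mi
Delta 35.1159°S, 73.2373°E: 323.5 mi
Bravo 38.5914°S, 74.1160°E: 498.1 mi

Charlie, Alpha, Delta, Bravo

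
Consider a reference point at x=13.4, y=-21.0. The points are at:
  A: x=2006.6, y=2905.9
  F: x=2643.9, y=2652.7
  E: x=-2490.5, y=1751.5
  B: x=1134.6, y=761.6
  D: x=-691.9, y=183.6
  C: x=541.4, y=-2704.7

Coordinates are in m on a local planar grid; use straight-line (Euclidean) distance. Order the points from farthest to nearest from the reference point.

F, A, E, C, B, D

Distances from the reference point:
F x=2643.9, y=2652.7: 3750.8 m
A x=2006.6, y=2905.9: 3541.1 m
E x=-2490.5, y=1751.5: 3067.8 m
C x=541.4, y=-2704.7: 2735.1 m
B x=1134.6, y=761.6: 1367.3 m
D x=-691.9, y=183.6: 734.4 m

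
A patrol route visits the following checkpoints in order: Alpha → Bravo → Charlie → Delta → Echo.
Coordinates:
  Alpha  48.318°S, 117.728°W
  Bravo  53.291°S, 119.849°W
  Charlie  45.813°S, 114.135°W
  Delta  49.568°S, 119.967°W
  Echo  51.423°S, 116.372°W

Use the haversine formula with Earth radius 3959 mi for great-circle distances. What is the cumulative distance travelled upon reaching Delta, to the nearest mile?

Leg distances:
Alpha→Bravo: 355.8 mi  (cumulative 355.8 mi)
Bravo→Charlie: 576.3 mi  (cumulative 932.1 mi)
Charlie→Delta: 375.2 mi  (cumulative 1307.3 mi)
Cumulative distance at Delta ≈ 1307 mi.

1307 mi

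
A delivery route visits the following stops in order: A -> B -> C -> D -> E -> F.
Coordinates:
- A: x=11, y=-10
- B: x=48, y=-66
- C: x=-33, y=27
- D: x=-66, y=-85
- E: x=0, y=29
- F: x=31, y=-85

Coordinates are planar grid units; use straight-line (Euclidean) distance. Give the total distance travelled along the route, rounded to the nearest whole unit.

557

Leg distances:
A→B: 67.1  (cumulative 67.1)
B→C: 123.3  (cumulative 190.4)
C→D: 116.8  (cumulative 307.2)
D→E: 131.7  (cumulative 438.9)
E→F: 118.1  (cumulative 557.1)
Total route length ≈ 557.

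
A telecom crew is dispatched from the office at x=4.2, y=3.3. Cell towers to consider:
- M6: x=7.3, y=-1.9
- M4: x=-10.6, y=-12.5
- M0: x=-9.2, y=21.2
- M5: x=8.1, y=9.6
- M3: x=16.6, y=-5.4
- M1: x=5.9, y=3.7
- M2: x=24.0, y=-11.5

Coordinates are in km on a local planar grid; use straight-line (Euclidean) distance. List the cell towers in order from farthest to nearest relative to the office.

Distances from the office:
M2 x=24.0, y=-11.5: 24.7 km
M0 x=-9.2, y=21.2: 22.4 km
M4 x=-10.6, y=-12.5: 21.6 km
M3 x=16.6, y=-5.4: 15.1 km
M5 x=8.1, y=9.6: 7.4 km
M6 x=7.3, y=-1.9: 6.1 km
M1 x=5.9, y=3.7: 1.7 km

M2, M0, M4, M3, M5, M6, M1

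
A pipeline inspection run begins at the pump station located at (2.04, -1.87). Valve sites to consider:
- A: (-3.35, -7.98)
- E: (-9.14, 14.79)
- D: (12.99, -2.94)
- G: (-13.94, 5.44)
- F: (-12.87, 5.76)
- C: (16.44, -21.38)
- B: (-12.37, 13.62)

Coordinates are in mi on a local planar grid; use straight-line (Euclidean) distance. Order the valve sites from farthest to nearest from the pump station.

Distance from the pump station at (2.04, -1.87) to each:
C (16.44, -21.38): 24.2 mi
B (-12.37, 13.62): 21.2 mi
E (-9.14, 14.79): 20.1 mi
G (-13.94, 5.44): 17.6 mi
F (-12.87, 5.76): 16.7 mi
D (12.99, -2.94): 11.0 mi
A (-3.35, -7.98): 8.1 mi

C, B, E, G, F, D, A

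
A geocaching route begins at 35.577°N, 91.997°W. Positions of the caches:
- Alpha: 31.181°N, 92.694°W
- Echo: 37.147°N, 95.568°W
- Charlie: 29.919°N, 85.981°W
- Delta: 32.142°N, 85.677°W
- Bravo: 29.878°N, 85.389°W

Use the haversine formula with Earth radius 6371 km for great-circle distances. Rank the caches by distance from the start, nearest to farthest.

Echo, Alpha, Delta, Charlie, Bravo

Computing each great-circle distance from 35.577°N, 91.997°W:
Echo 37.147°N, 95.568°W: 364.3 km
Alpha 31.181°N, 92.694°W: 493.1 km
Delta 32.142°N, 85.677°W: 697.2 km
Charlie 29.919°N, 85.981°W: 843.6 km
Bravo 29.878°N, 85.389°W: 884.8 km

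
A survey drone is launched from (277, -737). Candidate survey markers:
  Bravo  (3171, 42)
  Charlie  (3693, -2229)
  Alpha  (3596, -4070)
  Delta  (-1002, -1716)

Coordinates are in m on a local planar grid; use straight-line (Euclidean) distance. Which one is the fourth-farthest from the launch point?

Distances from the launch point ((277, -737)):
Alpha: 4703.7 m
Charlie: 3727.6 m
Bravo: 2997.0 m
Delta: 1610.7 m
The fourth-farthest is Delta at 1610.7 m.

Delta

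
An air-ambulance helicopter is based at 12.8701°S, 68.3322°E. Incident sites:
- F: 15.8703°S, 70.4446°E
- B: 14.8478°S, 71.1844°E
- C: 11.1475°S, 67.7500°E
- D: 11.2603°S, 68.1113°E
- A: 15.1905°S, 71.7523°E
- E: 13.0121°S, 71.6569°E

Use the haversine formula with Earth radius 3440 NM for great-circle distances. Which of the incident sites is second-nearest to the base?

C

Distances from the base (12.8701°S, 68.3322°E):
D: 97.5 NM
C: 108.9 NM
E: 194.7 NM
B: 204.3 NM
F: 218.0 NM
A: 243.1 NM
The second-nearest is C at 108.9 NM.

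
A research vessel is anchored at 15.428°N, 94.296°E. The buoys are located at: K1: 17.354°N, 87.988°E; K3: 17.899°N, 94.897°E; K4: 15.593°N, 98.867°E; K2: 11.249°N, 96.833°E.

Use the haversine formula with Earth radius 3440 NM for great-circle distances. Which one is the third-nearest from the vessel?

K2

Distances from the vessel (15.428°N, 94.296°E):
K3: 152.3 NM
K4: 264.6 NM
K2: 291.4 NM
K1: 381.3 NM
The third-nearest is K2 at 291.4 NM.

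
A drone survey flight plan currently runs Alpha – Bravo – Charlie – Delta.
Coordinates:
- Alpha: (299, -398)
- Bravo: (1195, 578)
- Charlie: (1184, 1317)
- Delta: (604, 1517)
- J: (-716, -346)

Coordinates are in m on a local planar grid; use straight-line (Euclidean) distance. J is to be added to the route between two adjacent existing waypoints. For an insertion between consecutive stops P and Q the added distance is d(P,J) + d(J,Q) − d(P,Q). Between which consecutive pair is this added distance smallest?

between Alpha and Bravo

Added distance for inserting J between each consecutive pair:
Alpha–Bravo: 1814.1 m
Bravo–Charlie: 3908.6 m
Charlie–Delta: 4194.7 m
Smallest added distance is 1814.1 m, inserting between Alpha and Bravo.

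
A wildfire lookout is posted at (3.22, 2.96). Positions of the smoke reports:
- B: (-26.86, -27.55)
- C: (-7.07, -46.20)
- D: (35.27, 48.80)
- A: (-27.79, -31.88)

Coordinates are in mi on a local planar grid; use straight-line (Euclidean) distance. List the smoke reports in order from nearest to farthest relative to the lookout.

B, A, C, D

Distance from the lookout at (3.22, 2.96) to each:
B (-26.86, -27.55): 42.8 mi
A (-27.79, -31.88): 46.6 mi
C (-7.07, -46.20): 50.2 mi
D (35.27, 48.80): 55.9 mi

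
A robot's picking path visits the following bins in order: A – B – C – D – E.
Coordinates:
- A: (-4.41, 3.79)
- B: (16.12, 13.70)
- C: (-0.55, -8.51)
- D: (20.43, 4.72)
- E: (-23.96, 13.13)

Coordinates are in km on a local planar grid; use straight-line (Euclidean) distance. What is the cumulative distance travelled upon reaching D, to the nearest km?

Leg distances:
A→B: 22.8 km  (cumulative 22.8 km)
B→C: 27.8 km  (cumulative 50.6 km)
C→D: 24.8 km  (cumulative 75.4 km)
Cumulative distance at D ≈ 75 km.

75 km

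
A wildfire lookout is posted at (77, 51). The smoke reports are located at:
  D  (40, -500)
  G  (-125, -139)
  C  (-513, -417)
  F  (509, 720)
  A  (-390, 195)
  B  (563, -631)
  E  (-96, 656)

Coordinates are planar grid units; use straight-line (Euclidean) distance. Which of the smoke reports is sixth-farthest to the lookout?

Distances from the lookout ((77, 51)):
B: 837.4
F: 796.4
C: 753.1
E: 629.2
D: 552.2
A: 488.7
G: 277.3
The sixth-farthest is A at 488.7.

A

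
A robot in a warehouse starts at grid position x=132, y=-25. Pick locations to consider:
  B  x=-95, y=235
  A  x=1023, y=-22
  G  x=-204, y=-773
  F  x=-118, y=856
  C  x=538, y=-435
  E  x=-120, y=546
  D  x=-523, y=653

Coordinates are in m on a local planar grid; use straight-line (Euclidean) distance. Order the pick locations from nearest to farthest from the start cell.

B, C, E, G, A, F, D

Computing each straight-line distance from x=132, y=-25:
B x=-95, y=235: 345.2 m
C x=538, y=-435: 577.0 m
E x=-120, y=546: 624.1 m
G x=-204, y=-773: 820.0 m
A x=1023, y=-22: 891.0 m
F x=-118, y=856: 915.8 m
D x=-523, y=653: 942.7 m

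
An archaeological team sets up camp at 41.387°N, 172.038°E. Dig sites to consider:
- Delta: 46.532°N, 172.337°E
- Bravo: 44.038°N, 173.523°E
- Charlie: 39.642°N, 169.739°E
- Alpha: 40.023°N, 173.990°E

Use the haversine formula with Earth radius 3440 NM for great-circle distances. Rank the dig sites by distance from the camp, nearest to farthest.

Alpha, Charlie, Bravo, Delta

Distance from the camp at 41.387°N, 172.038°E to each:
Alpha 40.023°N, 173.990°E: 120.8 NM
Charlie 39.642°N, 169.739°E: 148.3 NM
Bravo 44.038°N, 173.523°E: 172.1 NM
Delta 46.532°N, 172.337°E: 309.2 NM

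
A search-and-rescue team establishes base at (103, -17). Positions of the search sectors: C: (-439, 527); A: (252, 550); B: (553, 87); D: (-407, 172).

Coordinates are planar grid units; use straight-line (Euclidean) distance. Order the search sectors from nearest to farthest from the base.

Distances from the base:
B (553, 87): 461.9
D (-407, 172): 543.9
A (252, 550): 586.3
C (-439, 527): 767.9

B, D, A, C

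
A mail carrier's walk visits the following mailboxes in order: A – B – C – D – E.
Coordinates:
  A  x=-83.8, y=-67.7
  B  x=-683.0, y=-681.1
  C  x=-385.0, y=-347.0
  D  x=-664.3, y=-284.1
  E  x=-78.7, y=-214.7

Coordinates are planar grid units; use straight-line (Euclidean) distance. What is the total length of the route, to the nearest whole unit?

Leg distances:
A→B: 857.5  (cumulative 857.5)
B→C: 447.7  (cumulative 1305.2)
C→D: 286.3  (cumulative 1591.5)
D→E: 589.7  (cumulative 2181.2)
Total route length ≈ 2181.

2181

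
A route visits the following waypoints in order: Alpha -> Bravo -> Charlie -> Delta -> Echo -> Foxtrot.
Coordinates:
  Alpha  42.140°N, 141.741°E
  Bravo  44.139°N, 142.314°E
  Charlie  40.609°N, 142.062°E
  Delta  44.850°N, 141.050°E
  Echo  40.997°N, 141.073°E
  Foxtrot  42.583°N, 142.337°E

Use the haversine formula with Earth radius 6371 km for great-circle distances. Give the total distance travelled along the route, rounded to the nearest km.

Leg distances:
Alpha→Bravo: 227.1 km  (cumulative 227.1 km)
Bravo→Charlie: 393.1 km  (cumulative 620.1 km)
Charlie→Delta: 478.8 km  (cumulative 1098.9 km)
Delta→Echo: 428.4 km  (cumulative 1527.3 km)
Echo→Foxtrot: 205.1 km  (cumulative 1732.5 km)
Total route length ≈ 1732 km.

1732 km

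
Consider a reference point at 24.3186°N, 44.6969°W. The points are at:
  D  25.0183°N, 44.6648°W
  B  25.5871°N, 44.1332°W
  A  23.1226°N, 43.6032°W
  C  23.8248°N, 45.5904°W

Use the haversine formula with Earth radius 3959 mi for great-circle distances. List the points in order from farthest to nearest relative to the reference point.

Distance from the reference point at 24.3186°N, 44.6969°W to each:
A 23.1226°N, 43.6032°W: 107.8 mi
B 25.5871°N, 44.1332°W: 94.5 mi
C 23.8248°N, 45.5904°W: 65.9 mi
D 25.0183°N, 44.6648°W: 48.4 mi

A, B, C, D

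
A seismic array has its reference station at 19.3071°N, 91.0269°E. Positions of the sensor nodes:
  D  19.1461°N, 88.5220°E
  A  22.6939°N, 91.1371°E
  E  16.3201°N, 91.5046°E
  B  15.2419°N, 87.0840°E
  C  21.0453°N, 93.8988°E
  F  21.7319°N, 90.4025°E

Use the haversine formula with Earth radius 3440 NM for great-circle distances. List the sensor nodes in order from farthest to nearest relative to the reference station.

Distance from the reference station at 19.3071°N, 91.0269°E to each:
B 15.2419°N, 87.0840°E: 332.6 NM
A 22.6939°N, 91.1371°E: 203.4 NM
C 21.0453°N, 93.8988°E: 192.6 NM
E 16.3201°N, 91.5046°E: 181.4 NM
F 21.7319°N, 90.4025°E: 149.8 NM
D 19.1461°N, 88.5220°E: 142.3 NM

B, A, C, E, F, D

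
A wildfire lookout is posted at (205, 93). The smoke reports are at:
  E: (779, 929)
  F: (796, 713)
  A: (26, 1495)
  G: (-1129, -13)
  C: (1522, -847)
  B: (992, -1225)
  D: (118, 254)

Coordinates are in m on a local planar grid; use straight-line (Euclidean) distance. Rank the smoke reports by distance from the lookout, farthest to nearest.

Distance from the lookout at (205, 93) to each:
C (1522, -847): 1618.1 m
B (992, -1225): 1535.1 m
A (26, 1495): 1413.4 m
G (-1129, -13): 1338.2 m
E (779, 929): 1014.1 m
F (796, 713): 856.6 m
D (118, 254): 183.0 m

C, B, A, G, E, F, D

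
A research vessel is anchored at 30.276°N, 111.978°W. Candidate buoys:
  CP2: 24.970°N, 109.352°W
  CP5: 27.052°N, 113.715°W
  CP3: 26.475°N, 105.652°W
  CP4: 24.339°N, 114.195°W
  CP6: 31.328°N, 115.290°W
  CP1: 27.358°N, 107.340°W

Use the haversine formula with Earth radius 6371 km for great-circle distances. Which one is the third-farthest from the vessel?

Distances from the vessel (30.276°N, 111.978°W):
CP3: 749.2 km
CP4: 695.5 km
CP2: 644.2 km
CP1: 556.2 km
CP5: 396.5 km
CP6: 337.2 km
The third-farthest is CP2 at 644.2 km.

CP2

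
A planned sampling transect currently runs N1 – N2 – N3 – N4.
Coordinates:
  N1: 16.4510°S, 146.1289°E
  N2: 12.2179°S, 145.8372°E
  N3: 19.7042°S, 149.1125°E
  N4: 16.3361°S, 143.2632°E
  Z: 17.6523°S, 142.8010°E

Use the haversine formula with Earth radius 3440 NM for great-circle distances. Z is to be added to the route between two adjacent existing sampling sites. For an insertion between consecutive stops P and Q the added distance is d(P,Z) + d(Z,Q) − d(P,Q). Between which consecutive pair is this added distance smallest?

between N3 and N4

Added distance for inserting Z between each consecutive pair:
N1–N2: 320.2 NM
N2–N3: 262.7 NM
N3–N4: 72.5 NM
Smallest added distance is 72.5 NM, inserting between N3 and N4.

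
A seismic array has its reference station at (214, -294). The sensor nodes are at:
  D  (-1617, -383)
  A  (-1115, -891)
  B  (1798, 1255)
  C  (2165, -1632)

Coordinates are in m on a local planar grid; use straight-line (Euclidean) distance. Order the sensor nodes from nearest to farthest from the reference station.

A, D, B, C

Distance from the reference station at (214, -294) to each:
A (-1115, -891): 1456.9 m
D (-1617, -383): 1833.2 m
B (1798, 1255): 2215.5 m
C (2165, -1632): 2365.7 m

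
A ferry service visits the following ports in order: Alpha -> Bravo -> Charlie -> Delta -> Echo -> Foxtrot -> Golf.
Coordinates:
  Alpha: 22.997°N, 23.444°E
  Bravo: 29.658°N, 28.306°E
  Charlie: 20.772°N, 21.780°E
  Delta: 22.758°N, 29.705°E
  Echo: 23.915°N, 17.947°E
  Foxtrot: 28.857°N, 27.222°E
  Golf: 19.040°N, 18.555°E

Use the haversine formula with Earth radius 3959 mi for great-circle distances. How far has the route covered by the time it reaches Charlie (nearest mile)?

Leg distances:
Alpha→Bravo: 549.8 mi  (cumulative 549.8 mi)
Bravo→Charlie: 736.8 mi  (cumulative 1286.6 mi)
Cumulative distance at Charlie ≈ 1287 mi.

1287 mi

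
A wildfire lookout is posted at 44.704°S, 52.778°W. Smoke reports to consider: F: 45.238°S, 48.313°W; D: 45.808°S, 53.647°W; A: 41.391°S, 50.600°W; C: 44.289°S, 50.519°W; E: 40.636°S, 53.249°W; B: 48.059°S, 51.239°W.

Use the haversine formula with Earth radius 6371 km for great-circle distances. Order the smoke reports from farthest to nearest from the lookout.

E, A, B, F, C, D

Computing each great-circle distance from 44.704°S, 52.778°W:
E 40.636°S, 53.249°W: 454.0 km
A 41.391°S, 50.600°W: 408.7 km
B 48.059°S, 51.239°W: 391.3 km
F 45.238°S, 48.313°W: 356.2 km
C 44.289°S, 50.519°W: 185.0 km
D 45.808°S, 53.647°W: 140.3 km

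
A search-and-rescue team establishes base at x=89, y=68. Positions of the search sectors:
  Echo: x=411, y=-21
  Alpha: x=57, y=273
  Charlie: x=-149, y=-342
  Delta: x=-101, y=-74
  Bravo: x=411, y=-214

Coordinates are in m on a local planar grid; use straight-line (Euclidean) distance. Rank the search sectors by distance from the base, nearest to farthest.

Alpha, Delta, Echo, Bravo, Charlie

Computing each straight-line distance from x=89, y=68:
Alpha x=57, y=273: 207.5 m
Delta x=-101, y=-74: 237.2 m
Echo x=411, y=-21: 334.1 m
Bravo x=411, y=-214: 428.0 m
Charlie x=-149, y=-342: 474.1 m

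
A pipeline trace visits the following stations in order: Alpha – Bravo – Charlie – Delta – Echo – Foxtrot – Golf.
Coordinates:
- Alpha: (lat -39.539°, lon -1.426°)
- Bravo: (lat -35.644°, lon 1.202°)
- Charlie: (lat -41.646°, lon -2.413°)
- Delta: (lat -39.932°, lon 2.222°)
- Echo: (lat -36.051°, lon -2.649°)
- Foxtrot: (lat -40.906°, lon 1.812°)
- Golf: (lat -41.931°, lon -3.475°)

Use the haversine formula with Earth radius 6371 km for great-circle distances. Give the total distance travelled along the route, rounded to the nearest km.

Leg distances:
Alpha→Bravo: 491.1 km  (cumulative 491.1 km)
Bravo→Charlie: 737.4 km  (cumulative 1228.4 km)
Charlie→Delta: 434.2 km  (cumulative 1662.6 km)
Delta→Echo: 606.8 km  (cumulative 2269.4 km)
Echo→Foxtrot: 664.8 km  (cumulative 2934.2 km)
Foxtrot→Golf: 455.3 km  (cumulative 3389.4 km)
Total route length ≈ 3389 km.

3389 km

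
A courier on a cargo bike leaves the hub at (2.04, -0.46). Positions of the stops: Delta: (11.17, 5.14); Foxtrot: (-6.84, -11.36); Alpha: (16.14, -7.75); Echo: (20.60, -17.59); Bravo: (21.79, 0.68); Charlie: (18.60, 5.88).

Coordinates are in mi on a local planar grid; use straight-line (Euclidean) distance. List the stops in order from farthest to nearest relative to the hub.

Distances from the hub:
Echo (20.60, -17.59): 25.3 mi
Bravo (21.79, 0.68): 19.8 mi
Charlie (18.60, 5.88): 17.7 mi
Alpha (16.14, -7.75): 15.9 mi
Foxtrot (-6.84, -11.36): 14.1 mi
Delta (11.17, 5.14): 10.7 mi

Echo, Bravo, Charlie, Alpha, Foxtrot, Delta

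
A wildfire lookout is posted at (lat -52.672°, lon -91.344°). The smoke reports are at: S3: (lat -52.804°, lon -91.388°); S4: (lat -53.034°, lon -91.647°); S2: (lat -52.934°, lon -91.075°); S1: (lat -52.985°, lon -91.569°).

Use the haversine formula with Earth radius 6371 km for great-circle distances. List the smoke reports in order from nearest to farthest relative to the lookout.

Distance from the lookout at (lat -52.672°, lon -91.344°) to each:
S3 (lat -52.804°, lon -91.388°): 15.0 km
S2 (lat -52.934°, lon -91.075°): 34.3 km
S1 (lat -52.985°, lon -91.569°): 37.9 km
S4 (lat -53.034°, lon -91.647°): 45.1 km

S3, S2, S1, S4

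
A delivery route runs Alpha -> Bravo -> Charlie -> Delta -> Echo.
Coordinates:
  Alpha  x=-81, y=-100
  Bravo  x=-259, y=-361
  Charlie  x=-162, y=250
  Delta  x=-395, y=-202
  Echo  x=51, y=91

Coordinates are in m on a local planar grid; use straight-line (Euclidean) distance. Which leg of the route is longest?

Bravo–Charlie

Leg distances:
Alpha→Bravo: 315.9 m
Bravo→Charlie: 618.7 m
Charlie→Delta: 508.5 m
Delta→Echo: 533.6 m
The longest leg is Bravo–Charlie at 618.7 m.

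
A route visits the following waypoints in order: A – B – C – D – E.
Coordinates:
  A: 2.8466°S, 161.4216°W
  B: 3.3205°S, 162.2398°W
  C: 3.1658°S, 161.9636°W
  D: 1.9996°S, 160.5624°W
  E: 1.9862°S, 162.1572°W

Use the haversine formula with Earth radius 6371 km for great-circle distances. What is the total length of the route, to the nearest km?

520 km

Leg distances:
A→B: 105.0 km  (cumulative 105.0 km)
B→C: 35.2 km  (cumulative 140.2 km)
C→D: 202.6 km  (cumulative 342.8 km)
D→E: 177.2 km  (cumulative 520.0 km)
Total route length ≈ 520 km.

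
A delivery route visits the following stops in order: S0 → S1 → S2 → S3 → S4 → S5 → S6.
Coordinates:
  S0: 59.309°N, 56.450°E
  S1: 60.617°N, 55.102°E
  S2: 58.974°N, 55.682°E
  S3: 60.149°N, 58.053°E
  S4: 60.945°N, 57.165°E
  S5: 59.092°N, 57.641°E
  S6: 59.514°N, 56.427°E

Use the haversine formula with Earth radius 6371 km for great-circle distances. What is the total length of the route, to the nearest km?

Leg distances:
S0→S1: 163.6 km  (cumulative 163.6 km)
S1→S2: 185.6 km  (cumulative 349.2 km)
S2→S3: 186.8 km  (cumulative 536.0 km)
S3→S4: 101.0 km  (cumulative 637.0 km)
S4→S5: 207.7 km  (cumulative 844.7 km)
S5→S6: 83.4 km  (cumulative 928.1 km)
Total route length ≈ 928 km.

928 km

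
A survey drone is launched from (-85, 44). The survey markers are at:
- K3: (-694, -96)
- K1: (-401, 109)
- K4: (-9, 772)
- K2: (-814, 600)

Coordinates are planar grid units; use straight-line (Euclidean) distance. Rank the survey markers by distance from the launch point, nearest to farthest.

K1, K3, K4, K2

Distances from the launch point:
K1 (-401, 109): 322.6
K3 (-694, -96): 624.9
K4 (-9, 772): 732.0
K2 (-814, 600): 916.8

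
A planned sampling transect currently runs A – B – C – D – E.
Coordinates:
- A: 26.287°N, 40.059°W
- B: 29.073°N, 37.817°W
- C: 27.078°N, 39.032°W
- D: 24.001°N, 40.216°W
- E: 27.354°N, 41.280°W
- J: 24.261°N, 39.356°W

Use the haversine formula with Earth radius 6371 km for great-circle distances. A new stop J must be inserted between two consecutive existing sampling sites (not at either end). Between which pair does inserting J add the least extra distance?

between C and D

Added distance for inserting J between each consecutive pair:
A–B: 412.2 km
B–C: 619.6 km
C–D: 44.7 km
D–E: 98.3 km
Smallest added distance is 44.7 km, inserting between C and D.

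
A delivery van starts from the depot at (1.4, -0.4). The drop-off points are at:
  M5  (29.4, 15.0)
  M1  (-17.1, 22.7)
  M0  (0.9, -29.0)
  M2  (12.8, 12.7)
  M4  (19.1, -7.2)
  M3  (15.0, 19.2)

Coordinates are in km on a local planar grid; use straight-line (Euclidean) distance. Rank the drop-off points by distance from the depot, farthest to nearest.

Distances from the depot:
M5 (29.4, 15.0): 32.0 km
M1 (-17.1, 22.7): 29.6 km
M0 (0.9, -29.0): 28.6 km
M3 (15.0, 19.2): 23.9 km
M4 (19.1, -7.2): 19.0 km
M2 (12.8, 12.7): 17.4 km

M5, M1, M0, M3, M4, M2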